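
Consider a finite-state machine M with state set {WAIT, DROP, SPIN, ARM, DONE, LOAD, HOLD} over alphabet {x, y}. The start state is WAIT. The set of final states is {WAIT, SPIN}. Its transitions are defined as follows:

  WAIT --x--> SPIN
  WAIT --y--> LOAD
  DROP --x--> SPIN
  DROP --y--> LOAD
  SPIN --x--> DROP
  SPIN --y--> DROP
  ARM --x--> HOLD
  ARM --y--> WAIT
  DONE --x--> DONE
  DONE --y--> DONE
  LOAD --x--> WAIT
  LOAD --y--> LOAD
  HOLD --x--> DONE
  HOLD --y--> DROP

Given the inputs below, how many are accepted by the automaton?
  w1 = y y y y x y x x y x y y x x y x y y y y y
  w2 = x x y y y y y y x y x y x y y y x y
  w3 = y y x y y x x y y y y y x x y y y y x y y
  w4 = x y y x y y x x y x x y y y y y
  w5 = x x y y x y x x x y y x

1

w1:
  start at WAIT
  read 'y': WAIT → LOAD
  read 'y': LOAD → LOAD
  read 'y': LOAD → LOAD
  read 'y': LOAD → LOAD
  read 'x': LOAD → WAIT
  read 'y': WAIT → LOAD
  read 'x': LOAD → WAIT
  read 'x': WAIT → SPIN
  read 'y': SPIN → DROP
  read 'x': DROP → SPIN
  read 'y': SPIN → DROP
  read 'y': DROP → LOAD
  read 'x': LOAD → WAIT
  read 'x': WAIT → SPIN
  read 'y': SPIN → DROP
  read 'x': DROP → SPIN
  read 'y': SPIN → DROP
  read 'y': DROP → LOAD
  read 'y': LOAD → LOAD
  read 'y': LOAD → LOAD
  read 'y': LOAD → LOAD
  end LOAD, rejected
w2:
  start at WAIT
  read 'x': WAIT → SPIN
  read 'x': SPIN → DROP
  read 'y': DROP → LOAD
  read 'y': LOAD → LOAD
  read 'y': LOAD → LOAD
  read 'y': LOAD → LOAD
  read 'y': LOAD → LOAD
  read 'y': LOAD → LOAD
  read 'x': LOAD → WAIT
  read 'y': WAIT → LOAD
  read 'x': LOAD → WAIT
  read 'y': WAIT → LOAD
  read 'x': LOAD → WAIT
  read 'y': WAIT → LOAD
  read 'y': LOAD → LOAD
  read 'y': LOAD → LOAD
  read 'x': LOAD → WAIT
  read 'y': WAIT → LOAD
  end LOAD, rejected
w3:
  start at WAIT
  read 'y': WAIT → LOAD
  read 'y': LOAD → LOAD
  read 'x': LOAD → WAIT
  read 'y': WAIT → LOAD
  read 'y': LOAD → LOAD
  read 'x': LOAD → WAIT
  read 'x': WAIT → SPIN
  read 'y': SPIN → DROP
  read 'y': DROP → LOAD
  read 'y': LOAD → LOAD
  read 'y': LOAD → LOAD
  read 'y': LOAD → LOAD
  read 'x': LOAD → WAIT
  read 'x': WAIT → SPIN
  read 'y': SPIN → DROP
  read 'y': DROP → LOAD
  read 'y': LOAD → LOAD
  read 'y': LOAD → LOAD
  read 'x': LOAD → WAIT
  read 'y': WAIT → LOAD
  read 'y': LOAD → LOAD
  end LOAD, rejected
w4:
  start at WAIT
  read 'x': WAIT → SPIN
  read 'y': SPIN → DROP
  read 'y': DROP → LOAD
  read 'x': LOAD → WAIT
  read 'y': WAIT → LOAD
  read 'y': LOAD → LOAD
  read 'x': LOAD → WAIT
  read 'x': WAIT → SPIN
  read 'y': SPIN → DROP
  read 'x': DROP → SPIN
  read 'x': SPIN → DROP
  read 'y': DROP → LOAD
  read 'y': LOAD → LOAD
  read 'y': LOAD → LOAD
  read 'y': LOAD → LOAD
  read 'y': LOAD → LOAD
  end LOAD, rejected
w5:
  start at WAIT
  read 'x': WAIT → SPIN
  read 'x': SPIN → DROP
  read 'y': DROP → LOAD
  read 'y': LOAD → LOAD
  read 'x': LOAD → WAIT
  read 'y': WAIT → LOAD
  read 'x': LOAD → WAIT
  read 'x': WAIT → SPIN
  read 'x': SPIN → DROP
  read 'y': DROP → LOAD
  read 'y': LOAD → LOAD
  read 'x': LOAD → WAIT
  end WAIT, accepted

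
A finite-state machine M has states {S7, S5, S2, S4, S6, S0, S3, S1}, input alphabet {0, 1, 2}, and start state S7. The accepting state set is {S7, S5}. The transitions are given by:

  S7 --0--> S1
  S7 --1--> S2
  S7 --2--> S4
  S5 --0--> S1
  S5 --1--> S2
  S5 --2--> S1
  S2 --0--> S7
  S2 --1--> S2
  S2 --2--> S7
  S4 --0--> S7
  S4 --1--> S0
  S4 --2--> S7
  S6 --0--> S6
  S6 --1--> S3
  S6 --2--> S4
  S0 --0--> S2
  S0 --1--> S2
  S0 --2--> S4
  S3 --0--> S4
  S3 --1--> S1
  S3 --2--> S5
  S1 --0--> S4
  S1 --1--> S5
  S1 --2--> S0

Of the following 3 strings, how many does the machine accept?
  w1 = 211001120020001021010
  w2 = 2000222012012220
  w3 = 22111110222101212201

2

w1:
  start at S7
  read '2': S7 → S4
  read '1': S4 → S0
  read '1': S0 → S2
  read '0': S2 → S7
  read '0': S7 → S1
  read '1': S1 → S5
  read '1': S5 → S2
  read '2': S2 → S7
  read '0': S7 → S1
  read '0': S1 → S4
  read '2': S4 → S7
  read '0': S7 → S1
  read '0': S1 → S4
  read '0': S4 → S7
  read '1': S7 → S2
  read '0': S2 → S7
  read '2': S7 → S4
  read '1': S4 → S0
  read '0': S0 → S2
  read '1': S2 → S2
  read '0': S2 → S7
  end S7, accepted
w2:
  start at S7
  read '2': S7 → S4
  read '0': S4 → S7
  read '0': S7 → S1
  read '0': S1 → S4
  read '2': S4 → S7
  read '2': S7 → S4
  read '2': S4 → S7
  read '0': S7 → S1
  read '1': S1 → S5
  read '2': S5 → S1
  read '0': S1 → S4
  read '1': S4 → S0
  read '2': S0 → S4
  read '2': S4 → S7
  read '2': S7 → S4
  read '0': S4 → S7
  end S7, accepted
w3:
  start at S7
  read '2': S7 → S4
  read '2': S4 → S7
  read '1': S7 → S2
  read '1': S2 → S2
  read '1': S2 → S2
  read '1': S2 → S2
  read '1': S2 → S2
  read '0': S2 → S7
  read '2': S7 → S4
  read '2': S4 → S7
  read '2': S7 → S4
  read '1': S4 → S0
  read '0': S0 → S2
  read '1': S2 → S2
  read '2': S2 → S7
  read '1': S7 → S2
  read '2': S2 → S7
  read '2': S7 → S4
  read '0': S4 → S7
  read '1': S7 → S2
  end S2, rejected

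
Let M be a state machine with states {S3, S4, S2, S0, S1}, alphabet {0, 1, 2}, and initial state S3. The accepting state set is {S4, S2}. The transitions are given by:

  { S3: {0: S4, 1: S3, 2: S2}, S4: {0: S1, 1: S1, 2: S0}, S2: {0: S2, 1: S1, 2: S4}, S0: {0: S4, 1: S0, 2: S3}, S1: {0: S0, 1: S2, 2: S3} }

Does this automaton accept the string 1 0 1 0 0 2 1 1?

No

S3 → S3 → S4 → S1 → S0 → S4 → S0 → S0 → S0
End state S0 is not accepting.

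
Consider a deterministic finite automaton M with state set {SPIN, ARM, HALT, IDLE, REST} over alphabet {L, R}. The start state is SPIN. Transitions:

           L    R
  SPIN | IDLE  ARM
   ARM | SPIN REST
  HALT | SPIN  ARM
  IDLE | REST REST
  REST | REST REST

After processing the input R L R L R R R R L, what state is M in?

REST

SPIN → ARM → SPIN → ARM → SPIN → ARM → REST → REST → REST → REST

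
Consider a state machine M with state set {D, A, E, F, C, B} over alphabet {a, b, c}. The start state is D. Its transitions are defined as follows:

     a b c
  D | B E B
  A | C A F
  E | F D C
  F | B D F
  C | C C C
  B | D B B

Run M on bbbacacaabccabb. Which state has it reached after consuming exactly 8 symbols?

start at D
read 'b': D → E
read 'b': E → D
read 'b': D → E
read 'a': E → F
read 'c': F → F
read 'a': F → B
read 'c': B → B
read 'a': B → D
After 8 symbols: D.

D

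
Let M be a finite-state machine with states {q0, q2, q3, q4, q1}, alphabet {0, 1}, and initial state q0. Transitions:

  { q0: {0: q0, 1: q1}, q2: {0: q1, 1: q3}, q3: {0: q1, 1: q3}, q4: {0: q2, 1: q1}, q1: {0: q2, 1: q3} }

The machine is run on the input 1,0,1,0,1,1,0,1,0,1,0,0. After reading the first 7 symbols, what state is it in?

Trace: q0 -1-> q1 -0-> q2 -1-> q3 -0-> q1 -1-> q3 -1-> q3 -0-> q1
After 7 symbols: q1.

q1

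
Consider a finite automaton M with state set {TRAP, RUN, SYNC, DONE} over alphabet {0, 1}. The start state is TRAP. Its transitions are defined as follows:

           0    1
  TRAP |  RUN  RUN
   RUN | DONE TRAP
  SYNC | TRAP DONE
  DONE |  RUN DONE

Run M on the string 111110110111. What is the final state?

TRAP

start at TRAP
read '1': TRAP → RUN
read '1': RUN → TRAP
read '1': TRAP → RUN
read '1': RUN → TRAP
read '1': TRAP → RUN
read '0': RUN → DONE
read '1': DONE → DONE
read '1': DONE → DONE
read '0': DONE → RUN
read '1': RUN → TRAP
read '1': TRAP → RUN
read '1': RUN → TRAP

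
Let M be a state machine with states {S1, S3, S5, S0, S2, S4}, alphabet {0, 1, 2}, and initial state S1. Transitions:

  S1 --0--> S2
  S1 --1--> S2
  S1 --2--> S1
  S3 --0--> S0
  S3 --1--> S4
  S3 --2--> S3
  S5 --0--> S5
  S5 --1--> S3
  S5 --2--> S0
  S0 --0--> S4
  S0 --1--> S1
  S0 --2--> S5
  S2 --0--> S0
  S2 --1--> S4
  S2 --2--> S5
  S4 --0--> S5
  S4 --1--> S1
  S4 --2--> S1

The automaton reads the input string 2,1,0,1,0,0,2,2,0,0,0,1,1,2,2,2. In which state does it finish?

Trace: S1 -2-> S1 -1-> S2 -0-> S0 -1-> S1 -0-> S2 -0-> S0 -2-> S5 -2-> S0 -0-> S4 -0-> S5 -0-> S5 -1-> S3 -1-> S4 -2-> S1 -2-> S1 -2-> S1

S1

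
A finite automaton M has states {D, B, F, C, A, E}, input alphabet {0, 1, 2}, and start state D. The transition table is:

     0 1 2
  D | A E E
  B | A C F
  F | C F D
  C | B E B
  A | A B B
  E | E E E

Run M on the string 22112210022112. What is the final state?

start at D
read '2': D → E
read '2': E → E
read '1': E → E
read '1': E → E
read '2': E → E
read '2': E → E
read '1': E → E
read '0': E → E
read '0': E → E
read '2': E → E
read '2': E → E
read '1': E → E
read '1': E → E
read '2': E → E

E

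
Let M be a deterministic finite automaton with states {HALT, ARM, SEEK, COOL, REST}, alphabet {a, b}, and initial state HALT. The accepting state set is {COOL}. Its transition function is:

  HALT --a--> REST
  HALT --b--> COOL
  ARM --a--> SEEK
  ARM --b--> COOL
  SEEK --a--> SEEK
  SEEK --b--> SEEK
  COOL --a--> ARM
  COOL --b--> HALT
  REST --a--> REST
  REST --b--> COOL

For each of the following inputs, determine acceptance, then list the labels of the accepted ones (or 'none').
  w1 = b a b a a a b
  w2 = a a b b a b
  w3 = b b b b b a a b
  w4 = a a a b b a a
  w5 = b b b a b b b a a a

w1: Trace: HALT -b-> COOL -a-> ARM -b-> COOL -a-> ARM -a-> SEEK -a-> SEEK -b-> SEEK  → end SEEK, rejected
w2: Trace: HALT -a-> REST -a-> REST -b-> COOL -b-> HALT -a-> REST -b-> COOL  → end COOL, accepted
w3: Trace: HALT -b-> COOL -b-> HALT -b-> COOL -b-> HALT -b-> COOL -a-> ARM -a-> SEEK -b-> SEEK  → end SEEK, rejected
w4: Trace: HALT -a-> REST -a-> REST -a-> REST -b-> COOL -b-> HALT -a-> REST -a-> REST  → end REST, rejected
w5: Trace: HALT -b-> COOL -b-> HALT -b-> COOL -a-> ARM -b-> COOL -b-> HALT -b-> COOL -a-> ARM -a-> SEEK -a-> SEEK  → end SEEK, rejected

w2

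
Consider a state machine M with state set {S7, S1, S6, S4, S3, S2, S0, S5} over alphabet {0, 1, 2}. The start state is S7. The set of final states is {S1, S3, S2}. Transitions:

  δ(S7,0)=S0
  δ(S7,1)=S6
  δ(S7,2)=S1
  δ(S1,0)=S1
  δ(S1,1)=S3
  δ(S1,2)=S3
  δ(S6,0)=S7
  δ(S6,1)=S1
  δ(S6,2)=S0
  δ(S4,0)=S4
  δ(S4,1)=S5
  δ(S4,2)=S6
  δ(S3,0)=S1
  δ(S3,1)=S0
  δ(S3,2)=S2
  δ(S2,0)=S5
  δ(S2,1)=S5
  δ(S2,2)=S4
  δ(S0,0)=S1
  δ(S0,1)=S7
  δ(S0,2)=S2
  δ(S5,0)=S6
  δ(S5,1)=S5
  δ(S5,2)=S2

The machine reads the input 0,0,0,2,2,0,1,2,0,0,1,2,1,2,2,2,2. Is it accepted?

S7 → S0 → S1 → S1 → S3 → S2 → S5 → S5 → S2 → S5 → S6 → S1 → S3 → S0 → S2 → S4 → S6 → S0
End state S0 is not accepting.

No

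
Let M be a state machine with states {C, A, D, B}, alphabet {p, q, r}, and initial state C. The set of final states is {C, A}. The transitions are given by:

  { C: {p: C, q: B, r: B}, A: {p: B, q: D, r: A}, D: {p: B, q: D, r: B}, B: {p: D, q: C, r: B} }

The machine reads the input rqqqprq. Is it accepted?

Yes

C → B → C → B → C → C → B → C
End state C is accepting.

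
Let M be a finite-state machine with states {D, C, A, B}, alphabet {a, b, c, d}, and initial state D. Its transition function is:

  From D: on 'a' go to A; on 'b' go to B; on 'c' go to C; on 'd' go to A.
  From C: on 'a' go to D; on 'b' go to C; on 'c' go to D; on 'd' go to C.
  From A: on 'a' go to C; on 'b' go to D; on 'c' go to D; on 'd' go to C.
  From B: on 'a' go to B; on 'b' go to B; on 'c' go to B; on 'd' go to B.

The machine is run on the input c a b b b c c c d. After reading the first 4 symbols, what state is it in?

Trace: D -c-> C -a-> D -b-> B -b-> B
After 4 symbols: B.

B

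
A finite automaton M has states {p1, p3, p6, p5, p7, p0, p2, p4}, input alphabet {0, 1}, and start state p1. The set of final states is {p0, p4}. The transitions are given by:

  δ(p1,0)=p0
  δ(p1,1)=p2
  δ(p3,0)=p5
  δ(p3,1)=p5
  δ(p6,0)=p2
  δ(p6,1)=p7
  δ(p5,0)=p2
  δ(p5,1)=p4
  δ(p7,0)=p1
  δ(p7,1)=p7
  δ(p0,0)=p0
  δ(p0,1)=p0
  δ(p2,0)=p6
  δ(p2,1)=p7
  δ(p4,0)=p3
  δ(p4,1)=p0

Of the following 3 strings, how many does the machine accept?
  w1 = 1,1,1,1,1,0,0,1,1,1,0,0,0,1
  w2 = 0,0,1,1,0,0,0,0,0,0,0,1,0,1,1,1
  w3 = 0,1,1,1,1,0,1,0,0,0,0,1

3

w1:
  start at p1
  read '1': p1 → p2
  read '1': p2 → p7
  read '1': p7 → p7
  read '1': p7 → p7
  read '1': p7 → p7
  read '0': p7 → p1
  read '0': p1 → p0
  read '1': p0 → p0
  read '1': p0 → p0
  read '1': p0 → p0
  read '0': p0 → p0
  read '0': p0 → p0
  read '0': p0 → p0
  read '1': p0 → p0
  end p0, accepted
w2:
  start at p1
  read '0': p1 → p0
  read '0': p0 → p0
  read '1': p0 → p0
  read '1': p0 → p0
  read '0': p0 → p0
  read '0': p0 → p0
  read '0': p0 → p0
  read '0': p0 → p0
  read '0': p0 → p0
  read '0': p0 → p0
  read '0': p0 → p0
  read '1': p0 → p0
  read '0': p0 → p0
  read '1': p0 → p0
  read '1': p0 → p0
  read '1': p0 → p0
  end p0, accepted
w3:
  start at p1
  read '0': p1 → p0
  read '1': p0 → p0
  read '1': p0 → p0
  read '1': p0 → p0
  read '1': p0 → p0
  read '0': p0 → p0
  read '1': p0 → p0
  read '0': p0 → p0
  read '0': p0 → p0
  read '0': p0 → p0
  read '0': p0 → p0
  read '1': p0 → p0
  end p0, accepted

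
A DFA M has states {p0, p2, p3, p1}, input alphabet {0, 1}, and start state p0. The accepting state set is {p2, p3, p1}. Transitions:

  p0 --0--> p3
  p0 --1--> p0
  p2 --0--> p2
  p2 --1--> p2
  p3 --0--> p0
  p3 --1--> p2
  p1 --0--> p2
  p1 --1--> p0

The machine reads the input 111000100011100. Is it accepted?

Trace: p0 -1-> p0 -1-> p0 -1-> p0 -0-> p3 -0-> p0 -0-> p3 -1-> p2 -0-> p2 -0-> p2 -0-> p2 -1-> p2 -1-> p2 -1-> p2 -0-> p2 -0-> p2
End state p2 is accepting.

Yes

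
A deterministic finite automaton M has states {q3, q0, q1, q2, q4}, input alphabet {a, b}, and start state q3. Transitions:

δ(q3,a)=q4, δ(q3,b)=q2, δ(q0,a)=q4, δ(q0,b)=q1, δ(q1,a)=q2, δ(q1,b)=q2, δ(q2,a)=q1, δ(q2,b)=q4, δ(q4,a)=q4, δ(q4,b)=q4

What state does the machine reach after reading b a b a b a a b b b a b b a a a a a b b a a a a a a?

q4

Trace: q3 -b-> q2 -a-> q1 -b-> q2 -a-> q1 -b-> q2 -a-> q1 -a-> q2 -b-> q4 -b-> q4 -b-> q4 -a-> q4 -b-> q4 -b-> q4 -a-> q4 -a-> q4 -a-> q4 -a-> q4 -a-> q4 -b-> q4 -b-> q4 -a-> q4 -a-> q4 -a-> q4 -a-> q4 -a-> q4 -a-> q4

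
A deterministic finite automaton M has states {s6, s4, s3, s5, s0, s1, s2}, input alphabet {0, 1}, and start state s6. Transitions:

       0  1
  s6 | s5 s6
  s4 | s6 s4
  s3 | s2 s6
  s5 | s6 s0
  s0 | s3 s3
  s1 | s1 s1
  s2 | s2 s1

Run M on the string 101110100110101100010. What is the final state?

Trace: s6 -1-> s6 -0-> s5 -1-> s0 -1-> s3 -1-> s6 -0-> s5 -1-> s0 -0-> s3 -0-> s2 -1-> s1 -1-> s1 -0-> s1 -1-> s1 -0-> s1 -1-> s1 -1-> s1 -0-> s1 -0-> s1 -0-> s1 -1-> s1 -0-> s1

s1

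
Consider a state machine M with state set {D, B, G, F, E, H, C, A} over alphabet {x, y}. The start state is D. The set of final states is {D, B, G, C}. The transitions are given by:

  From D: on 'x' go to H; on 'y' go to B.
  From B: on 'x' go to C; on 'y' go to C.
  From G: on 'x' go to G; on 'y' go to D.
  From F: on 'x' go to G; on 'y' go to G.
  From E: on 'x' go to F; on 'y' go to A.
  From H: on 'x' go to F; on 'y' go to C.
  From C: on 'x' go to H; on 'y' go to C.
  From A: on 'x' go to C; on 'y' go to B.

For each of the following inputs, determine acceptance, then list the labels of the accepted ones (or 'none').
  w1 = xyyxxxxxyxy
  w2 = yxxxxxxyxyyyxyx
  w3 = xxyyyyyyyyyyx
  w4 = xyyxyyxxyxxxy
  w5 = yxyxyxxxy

w1:
  start at D
  read 'x': D → H
  read 'y': H → C
  read 'y': C → C
  read 'x': C → H
  read 'x': H → F
  read 'x': F → G
  read 'x': G → G
  read 'x': G → G
  read 'y': G → D
  read 'x': D → H
  read 'y': H → C
  end C, accepted
w2:
  start at D
  read 'y': D → B
  read 'x': B → C
  read 'x': C → H
  read 'x': H → F
  read 'x': F → G
  read 'x': G → G
  read 'x': G → G
  read 'y': G → D
  read 'x': D → H
  read 'y': H → C
  read 'y': C → C
  read 'y': C → C
  read 'x': C → H
  read 'y': H → C
  read 'x': C → H
  end H, rejected
w3:
  start at D
  read 'x': D → H
  read 'x': H → F
  read 'y': F → G
  read 'y': G → D
  read 'y': D → B
  read 'y': B → C
  read 'y': C → C
  read 'y': C → C
  read 'y': C → C
  read 'y': C → C
  read 'y': C → C
  read 'y': C → C
  read 'x': C → H
  end H, rejected
w4:
  start at D
  read 'x': D → H
  read 'y': H → C
  read 'y': C → C
  read 'x': C → H
  read 'y': H → C
  read 'y': C → C
  read 'x': C → H
  read 'x': H → F
  read 'y': F → G
  read 'x': G → G
  read 'x': G → G
  read 'x': G → G
  read 'y': G → D
  end D, accepted
w5:
  start at D
  read 'y': D → B
  read 'x': B → C
  read 'y': C → C
  read 'x': C → H
  read 'y': H → C
  read 'x': C → H
  read 'x': H → F
  read 'x': F → G
  read 'y': G → D
  end D, accepted

w1, w4, w5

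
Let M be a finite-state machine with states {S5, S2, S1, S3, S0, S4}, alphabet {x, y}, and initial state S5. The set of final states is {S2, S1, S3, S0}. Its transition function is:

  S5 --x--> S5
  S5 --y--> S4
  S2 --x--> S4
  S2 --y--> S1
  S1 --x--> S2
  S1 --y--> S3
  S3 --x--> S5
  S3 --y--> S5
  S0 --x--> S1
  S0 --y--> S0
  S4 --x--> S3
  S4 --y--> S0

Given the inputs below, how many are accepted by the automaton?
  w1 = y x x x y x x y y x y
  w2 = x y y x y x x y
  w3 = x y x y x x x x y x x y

w1: S5 → S4 → S3 → S5 → S5 → S4 → S3 → S5 → S4 → S0 → S1 → S3  → end S3, accepted
w2: S5 → S5 → S4 → S0 → S1 → S3 → S5 → S5 → S4  → end S4, rejected
w3: S5 → S5 → S4 → S3 → S5 → S5 → S5 → S5 → S5 → S4 → S3 → S5 → S4  → end S4, rejected

1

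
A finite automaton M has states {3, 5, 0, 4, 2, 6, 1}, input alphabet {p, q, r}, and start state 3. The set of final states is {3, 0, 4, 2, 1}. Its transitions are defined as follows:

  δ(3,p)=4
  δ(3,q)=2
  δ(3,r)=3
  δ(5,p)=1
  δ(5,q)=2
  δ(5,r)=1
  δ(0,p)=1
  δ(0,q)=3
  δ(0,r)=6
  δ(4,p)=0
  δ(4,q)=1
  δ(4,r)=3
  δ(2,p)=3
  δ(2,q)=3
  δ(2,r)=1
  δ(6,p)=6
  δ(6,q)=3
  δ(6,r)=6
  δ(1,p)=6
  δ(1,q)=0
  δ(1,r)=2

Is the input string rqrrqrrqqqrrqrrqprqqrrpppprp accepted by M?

Trace: 3 -r-> 3 -q-> 2 -r-> 1 -r-> 2 -q-> 3 -r-> 3 -r-> 3 -q-> 2 -q-> 3 -q-> 2 -r-> 1 -r-> 2 -q-> 3 -r-> 3 -r-> 3 -q-> 2 -p-> 3 -r-> 3 -q-> 2 -q-> 3 -r-> 3 -r-> 3 -p-> 4 -p-> 0 -p-> 1 -p-> 6 -r-> 6 -p-> 6
End state 6 is not accepting.

No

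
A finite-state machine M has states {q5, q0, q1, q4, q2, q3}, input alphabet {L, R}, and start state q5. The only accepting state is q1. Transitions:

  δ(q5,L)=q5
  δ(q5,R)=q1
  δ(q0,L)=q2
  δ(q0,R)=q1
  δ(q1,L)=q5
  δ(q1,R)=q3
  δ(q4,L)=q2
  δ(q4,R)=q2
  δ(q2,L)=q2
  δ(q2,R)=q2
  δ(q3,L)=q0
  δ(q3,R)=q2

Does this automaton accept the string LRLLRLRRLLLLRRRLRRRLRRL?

start at q5
read 'L': q5 → q5
read 'R': q5 → q1
read 'L': q1 → q5
read 'L': q5 → q5
read 'R': q5 → q1
read 'L': q1 → q5
read 'R': q5 → q1
read 'R': q1 → q3
read 'L': q3 → q0
read 'L': q0 → q2
read 'L': q2 → q2
read 'L': q2 → q2
read 'R': q2 → q2
read 'R': q2 → q2
read 'R': q2 → q2
read 'L': q2 → q2
read 'R': q2 → q2
read 'R': q2 → q2
read 'R': q2 → q2
read 'L': q2 → q2
read 'R': q2 → q2
read 'R': q2 → q2
read 'L': q2 → q2
End state q2 is not accepting.

No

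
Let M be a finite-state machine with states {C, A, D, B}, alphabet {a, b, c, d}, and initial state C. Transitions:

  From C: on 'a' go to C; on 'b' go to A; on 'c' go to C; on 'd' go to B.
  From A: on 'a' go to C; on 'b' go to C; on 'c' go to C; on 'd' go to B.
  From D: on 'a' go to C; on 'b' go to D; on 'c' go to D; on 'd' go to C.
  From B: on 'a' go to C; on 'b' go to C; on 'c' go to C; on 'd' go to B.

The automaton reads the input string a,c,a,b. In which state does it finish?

A

Trace: C -a-> C -c-> C -a-> C -b-> A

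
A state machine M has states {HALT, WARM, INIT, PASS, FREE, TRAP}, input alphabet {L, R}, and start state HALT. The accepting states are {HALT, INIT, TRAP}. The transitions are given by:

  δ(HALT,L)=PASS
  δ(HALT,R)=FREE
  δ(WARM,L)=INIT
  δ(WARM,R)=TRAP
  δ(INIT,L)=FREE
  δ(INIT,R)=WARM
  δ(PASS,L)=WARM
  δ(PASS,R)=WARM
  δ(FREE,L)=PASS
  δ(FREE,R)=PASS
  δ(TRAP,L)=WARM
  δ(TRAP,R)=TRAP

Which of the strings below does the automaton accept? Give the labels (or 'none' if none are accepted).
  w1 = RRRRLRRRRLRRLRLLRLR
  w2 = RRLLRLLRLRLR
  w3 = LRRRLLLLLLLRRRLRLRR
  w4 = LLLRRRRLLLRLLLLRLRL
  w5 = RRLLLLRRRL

w1: Trace: HALT -R-> FREE -R-> PASS -R-> WARM -R-> TRAP -L-> WARM -R-> TRAP -R-> TRAP -R-> TRAP -R-> TRAP -L-> WARM -R-> TRAP -R-> TRAP -L-> WARM -R-> TRAP -L-> WARM -L-> INIT -R-> WARM -L-> INIT -R-> WARM  → end WARM, rejected
w2: Trace: HALT -R-> FREE -R-> PASS -L-> WARM -L-> INIT -R-> WARM -L-> INIT -L-> FREE -R-> PASS -L-> WARM -R-> TRAP -L-> WARM -R-> TRAP  → end TRAP, accepted
w3: Trace: HALT -L-> PASS -R-> WARM -R-> TRAP -R-> TRAP -L-> WARM -L-> INIT -L-> FREE -L-> PASS -L-> WARM -L-> INIT -L-> FREE -R-> PASS -R-> WARM -R-> TRAP -L-> WARM -R-> TRAP -L-> WARM -R-> TRAP -R-> TRAP  → end TRAP, accepted
w4: Trace: HALT -L-> PASS -L-> WARM -L-> INIT -R-> WARM -R-> TRAP -R-> TRAP -R-> TRAP -L-> WARM -L-> INIT -L-> FREE -R-> PASS -L-> WARM -L-> INIT -L-> FREE -L-> PASS -R-> WARM -L-> INIT -R-> WARM -L-> INIT  → end INIT, accepted
w5: Trace: HALT -R-> FREE -R-> PASS -L-> WARM -L-> INIT -L-> FREE -L-> PASS -R-> WARM -R-> TRAP -R-> TRAP -L-> WARM  → end WARM, rejected

w2, w3, w4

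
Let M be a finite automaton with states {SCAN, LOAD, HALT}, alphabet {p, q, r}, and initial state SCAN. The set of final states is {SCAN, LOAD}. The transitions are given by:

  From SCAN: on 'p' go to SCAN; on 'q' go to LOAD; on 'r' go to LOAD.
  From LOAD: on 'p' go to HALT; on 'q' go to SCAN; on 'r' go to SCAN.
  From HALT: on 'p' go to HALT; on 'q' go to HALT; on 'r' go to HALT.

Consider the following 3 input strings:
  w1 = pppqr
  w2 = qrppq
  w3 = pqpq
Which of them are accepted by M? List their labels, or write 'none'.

w1: SCAN → SCAN → SCAN → SCAN → LOAD → SCAN  → end SCAN, accepted
w2: SCAN → LOAD → SCAN → SCAN → SCAN → LOAD  → end LOAD, accepted
w3: SCAN → SCAN → LOAD → HALT → HALT  → end HALT, rejected

w1, w2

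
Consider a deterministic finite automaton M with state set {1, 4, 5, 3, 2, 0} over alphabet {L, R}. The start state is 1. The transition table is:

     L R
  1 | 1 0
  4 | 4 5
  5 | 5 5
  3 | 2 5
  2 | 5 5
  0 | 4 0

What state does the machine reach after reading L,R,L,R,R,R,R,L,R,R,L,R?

5

start at 1
read 'L': 1 → 1
read 'R': 1 → 0
read 'L': 0 → 4
read 'R': 4 → 5
read 'R': 5 → 5
read 'R': 5 → 5
read 'R': 5 → 5
read 'L': 5 → 5
read 'R': 5 → 5
read 'R': 5 → 5
read 'L': 5 → 5
read 'R': 5 → 5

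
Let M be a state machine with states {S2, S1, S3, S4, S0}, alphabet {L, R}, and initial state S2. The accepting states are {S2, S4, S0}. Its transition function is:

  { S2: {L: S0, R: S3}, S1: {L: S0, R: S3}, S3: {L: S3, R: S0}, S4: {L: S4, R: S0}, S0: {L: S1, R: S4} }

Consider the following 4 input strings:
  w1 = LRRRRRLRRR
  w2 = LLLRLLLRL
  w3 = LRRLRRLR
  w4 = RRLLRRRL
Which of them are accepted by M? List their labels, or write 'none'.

w1: S2 → S0 → S4 → S0 → S4 → S0 → S4 → S4 → S0 → S4 → S0  → end S0, accepted
w2: S2 → S0 → S1 → S0 → S4 → S4 → S4 → S4 → S0 → S1  → end S1, rejected
w3: S2 → S0 → S4 → S0 → S1 → S3 → S0 → S1 → S3  → end S3, rejected
w4: S2 → S3 → S0 → S1 → S0 → S4 → S0 → S4 → S4  → end S4, accepted

w1, w4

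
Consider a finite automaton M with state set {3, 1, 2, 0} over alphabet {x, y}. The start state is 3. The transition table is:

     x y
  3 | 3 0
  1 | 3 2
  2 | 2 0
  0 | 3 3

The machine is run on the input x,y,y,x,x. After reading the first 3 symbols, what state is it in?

3 → 3 → 0 → 3
After 3 symbols: 3.

3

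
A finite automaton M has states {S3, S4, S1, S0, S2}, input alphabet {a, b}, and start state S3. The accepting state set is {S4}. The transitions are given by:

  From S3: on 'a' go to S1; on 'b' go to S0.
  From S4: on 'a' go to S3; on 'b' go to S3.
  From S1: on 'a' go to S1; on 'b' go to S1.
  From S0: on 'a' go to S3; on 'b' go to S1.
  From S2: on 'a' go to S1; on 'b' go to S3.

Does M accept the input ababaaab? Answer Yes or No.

No

S3 → S1 → S1 → S1 → S1 → S1 → S1 → S1 → S1
End state S1 is not accepting.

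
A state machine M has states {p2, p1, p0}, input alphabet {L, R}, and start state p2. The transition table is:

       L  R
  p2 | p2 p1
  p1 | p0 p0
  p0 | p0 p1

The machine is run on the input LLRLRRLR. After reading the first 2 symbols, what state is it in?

p2 → p2 → p2
After 2 symbols: p2.

p2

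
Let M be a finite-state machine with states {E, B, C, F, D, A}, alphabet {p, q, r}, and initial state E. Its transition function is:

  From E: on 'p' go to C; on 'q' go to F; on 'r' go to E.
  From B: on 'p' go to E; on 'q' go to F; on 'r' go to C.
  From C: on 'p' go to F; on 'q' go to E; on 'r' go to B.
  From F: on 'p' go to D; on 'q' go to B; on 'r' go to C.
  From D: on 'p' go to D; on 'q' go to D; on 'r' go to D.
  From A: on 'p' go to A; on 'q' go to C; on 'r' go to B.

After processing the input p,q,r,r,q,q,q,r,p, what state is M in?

F

start at E
read 'p': E → C
read 'q': C → E
read 'r': E → E
read 'r': E → E
read 'q': E → F
read 'q': F → B
read 'q': B → F
read 'r': F → C
read 'p': C → F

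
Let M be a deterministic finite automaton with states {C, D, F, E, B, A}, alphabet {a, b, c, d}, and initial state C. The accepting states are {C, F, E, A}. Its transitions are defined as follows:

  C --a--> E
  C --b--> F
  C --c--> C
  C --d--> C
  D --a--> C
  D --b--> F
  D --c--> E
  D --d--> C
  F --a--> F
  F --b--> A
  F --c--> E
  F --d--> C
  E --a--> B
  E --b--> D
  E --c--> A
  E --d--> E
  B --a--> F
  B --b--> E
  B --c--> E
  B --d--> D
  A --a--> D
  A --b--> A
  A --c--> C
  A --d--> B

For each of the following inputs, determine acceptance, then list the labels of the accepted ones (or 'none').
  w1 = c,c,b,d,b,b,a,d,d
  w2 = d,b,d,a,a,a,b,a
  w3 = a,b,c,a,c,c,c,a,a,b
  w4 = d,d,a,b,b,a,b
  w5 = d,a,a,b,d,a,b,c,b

w1:
  start at C
  read 'c': C → C
  read 'c': C → C
  read 'b': C → F
  read 'd': F → C
  read 'b': C → F
  read 'b': F → A
  read 'a': A → D
  read 'd': D → C
  read 'd': C → C
  end C, accepted
w2:
  start at C
  read 'd': C → C
  read 'b': C → F
  read 'd': F → C
  read 'a': C → E
  read 'a': E → B
  read 'a': B → F
  read 'b': F → A
  read 'a': A → D
  end D, rejected
w3:
  start at C
  read 'a': C → E
  read 'b': E → D
  read 'c': D → E
  read 'a': E → B
  read 'c': B → E
  read 'c': E → A
  read 'c': A → C
  read 'a': C → E
  read 'a': E → B
  read 'b': B → E
  end E, accepted
w4:
  start at C
  read 'd': C → C
  read 'd': C → C
  read 'a': C → E
  read 'b': E → D
  read 'b': D → F
  read 'a': F → F
  read 'b': F → A
  end A, accepted
w5:
  start at C
  read 'd': C → C
  read 'a': C → E
  read 'a': E → B
  read 'b': B → E
  read 'd': E → E
  read 'a': E → B
  read 'b': B → E
  read 'c': E → A
  read 'b': A → A
  end A, accepted

w1, w3, w4, w5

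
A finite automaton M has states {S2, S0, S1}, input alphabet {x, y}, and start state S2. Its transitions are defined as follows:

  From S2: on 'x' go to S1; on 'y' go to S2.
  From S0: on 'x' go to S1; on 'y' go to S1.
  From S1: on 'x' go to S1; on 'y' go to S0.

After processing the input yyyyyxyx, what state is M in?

S1

Trace: S2 -y-> S2 -y-> S2 -y-> S2 -y-> S2 -y-> S2 -x-> S1 -y-> S0 -x-> S1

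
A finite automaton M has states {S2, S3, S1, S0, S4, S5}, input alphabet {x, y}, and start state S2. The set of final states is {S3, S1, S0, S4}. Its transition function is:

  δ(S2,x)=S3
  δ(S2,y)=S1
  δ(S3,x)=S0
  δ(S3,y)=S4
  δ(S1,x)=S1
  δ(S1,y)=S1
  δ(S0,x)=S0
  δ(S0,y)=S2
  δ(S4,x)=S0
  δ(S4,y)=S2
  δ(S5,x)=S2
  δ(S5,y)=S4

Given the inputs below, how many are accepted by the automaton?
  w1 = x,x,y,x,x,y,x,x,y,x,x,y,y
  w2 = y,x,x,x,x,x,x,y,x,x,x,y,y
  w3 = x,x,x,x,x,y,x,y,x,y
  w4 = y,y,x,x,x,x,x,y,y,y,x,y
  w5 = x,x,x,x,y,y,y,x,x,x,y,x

w1: Trace: S2 -x-> S3 -x-> S0 -y-> S2 -x-> S3 -x-> S0 -y-> S2 -x-> S3 -x-> S0 -y-> S2 -x-> S3 -x-> S0 -y-> S2 -y-> S1  → end S1, accepted
w2: Trace: S2 -y-> S1 -x-> S1 -x-> S1 -x-> S1 -x-> S1 -x-> S1 -x-> S1 -y-> S1 -x-> S1 -x-> S1 -x-> S1 -y-> S1 -y-> S1  → end S1, accepted
w3: Trace: S2 -x-> S3 -x-> S0 -x-> S0 -x-> S0 -x-> S0 -y-> S2 -x-> S3 -y-> S4 -x-> S0 -y-> S2  → end S2, rejected
w4: Trace: S2 -y-> S1 -y-> S1 -x-> S1 -x-> S1 -x-> S1 -x-> S1 -x-> S1 -y-> S1 -y-> S1 -y-> S1 -x-> S1 -y-> S1  → end S1, accepted
w5: Trace: S2 -x-> S3 -x-> S0 -x-> S0 -x-> S0 -y-> S2 -y-> S1 -y-> S1 -x-> S1 -x-> S1 -x-> S1 -y-> S1 -x-> S1  → end S1, accepted

4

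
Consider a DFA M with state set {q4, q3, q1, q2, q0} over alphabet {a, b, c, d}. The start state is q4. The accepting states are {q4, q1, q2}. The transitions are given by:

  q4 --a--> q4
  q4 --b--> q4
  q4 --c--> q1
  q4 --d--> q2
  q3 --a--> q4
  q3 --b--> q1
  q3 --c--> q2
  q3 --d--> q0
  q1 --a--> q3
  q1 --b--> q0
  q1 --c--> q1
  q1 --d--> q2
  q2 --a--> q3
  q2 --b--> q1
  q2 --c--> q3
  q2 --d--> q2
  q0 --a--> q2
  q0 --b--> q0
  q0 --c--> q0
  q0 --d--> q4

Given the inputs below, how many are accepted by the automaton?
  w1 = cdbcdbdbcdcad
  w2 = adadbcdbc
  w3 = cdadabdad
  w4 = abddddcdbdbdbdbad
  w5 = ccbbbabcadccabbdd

w1:
  start at q4
  read 'c': q4 → q1
  read 'd': q1 → q2
  read 'b': q2 → q1
  read 'c': q1 → q1
  read 'd': q1 → q2
  read 'b': q2 → q1
  read 'd': q1 → q2
  read 'b': q2 → q1
  read 'c': q1 → q1
  read 'd': q1 → q2
  read 'c': q2 → q3
  read 'a': q3 → q4
  read 'd': q4 → q2
  end q2, accepted
w2:
  start at q4
  read 'a': q4 → q4
  read 'd': q4 → q2
  read 'a': q2 → q3
  read 'd': q3 → q0
  read 'b': q0 → q0
  read 'c': q0 → q0
  read 'd': q0 → q4
  read 'b': q4 → q4
  read 'c': q4 → q1
  end q1, accepted
w3:
  start at q4
  read 'c': q4 → q1
  read 'd': q1 → q2
  read 'a': q2 → q3
  read 'd': q3 → q0
  read 'a': q0 → q2
  read 'b': q2 → q1
  read 'd': q1 → q2
  read 'a': q2 → q3
  read 'd': q3 → q0
  end q0, rejected
w4:
  start at q4
  read 'a': q4 → q4
  read 'b': q4 → q4
  read 'd': q4 → q2
  read 'd': q2 → q2
  read 'd': q2 → q2
  read 'd': q2 → q2
  read 'c': q2 → q3
  read 'd': q3 → q0
  read 'b': q0 → q0
  read 'd': q0 → q4
  read 'b': q4 → q4
  read 'd': q4 → q2
  read 'b': q2 → q1
  read 'd': q1 → q2
  read 'b': q2 → q1
  read 'a': q1 → q3
  read 'd': q3 → q0
  end q0, rejected
w5:
  start at q4
  read 'c': q4 → q1
  read 'c': q1 → q1
  read 'b': q1 → q0
  read 'b': q0 → q0
  read 'b': q0 → q0
  read 'a': q0 → q2
  read 'b': q2 → q1
  read 'c': q1 → q1
  read 'a': q1 → q3
  read 'd': q3 → q0
  read 'c': q0 → q0
  read 'c': q0 → q0
  read 'a': q0 → q2
  read 'b': q2 → q1
  read 'b': q1 → q0
  read 'd': q0 → q4
  read 'd': q4 → q2
  end q2, accepted

3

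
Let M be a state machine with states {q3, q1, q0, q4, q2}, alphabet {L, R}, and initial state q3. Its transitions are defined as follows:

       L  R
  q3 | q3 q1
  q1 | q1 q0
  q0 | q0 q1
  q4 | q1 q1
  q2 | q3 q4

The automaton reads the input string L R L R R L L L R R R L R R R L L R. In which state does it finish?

q0

start at q3
read 'L': q3 → q3
read 'R': q3 → q1
read 'L': q1 → q1
read 'R': q1 → q0
read 'R': q0 → q1
read 'L': q1 → q1
read 'L': q1 → q1
read 'L': q1 → q1
read 'R': q1 → q0
read 'R': q0 → q1
read 'R': q1 → q0
read 'L': q0 → q0
read 'R': q0 → q1
read 'R': q1 → q0
read 'R': q0 → q1
read 'L': q1 → q1
read 'L': q1 → q1
read 'R': q1 → q0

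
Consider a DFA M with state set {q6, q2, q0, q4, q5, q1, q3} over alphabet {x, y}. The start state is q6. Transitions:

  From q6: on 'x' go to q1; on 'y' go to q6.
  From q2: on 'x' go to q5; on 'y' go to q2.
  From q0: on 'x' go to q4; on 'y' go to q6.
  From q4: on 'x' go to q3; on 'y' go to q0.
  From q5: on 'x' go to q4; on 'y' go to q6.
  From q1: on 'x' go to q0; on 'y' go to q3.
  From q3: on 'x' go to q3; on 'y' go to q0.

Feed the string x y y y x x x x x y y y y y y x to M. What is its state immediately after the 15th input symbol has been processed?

start at q6
read 'x': q6 → q1
read 'y': q1 → q3
read 'y': q3 → q0
read 'y': q0 → q6
read 'x': q6 → q1
read 'x': q1 → q0
read 'x': q0 → q4
read 'x': q4 → q3
read 'x': q3 → q3
read 'y': q3 → q0
read 'y': q0 → q6
read 'y': q6 → q6
read 'y': q6 → q6
read 'y': q6 → q6
read 'y': q6 → q6
After 15 symbols: q6.

q6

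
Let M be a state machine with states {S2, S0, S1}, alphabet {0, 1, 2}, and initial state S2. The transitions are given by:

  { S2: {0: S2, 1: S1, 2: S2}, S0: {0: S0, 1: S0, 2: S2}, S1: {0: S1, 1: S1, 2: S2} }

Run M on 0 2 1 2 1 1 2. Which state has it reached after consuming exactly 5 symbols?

S1

S2 → S2 → S2 → S1 → S2 → S1
After 5 symbols: S1.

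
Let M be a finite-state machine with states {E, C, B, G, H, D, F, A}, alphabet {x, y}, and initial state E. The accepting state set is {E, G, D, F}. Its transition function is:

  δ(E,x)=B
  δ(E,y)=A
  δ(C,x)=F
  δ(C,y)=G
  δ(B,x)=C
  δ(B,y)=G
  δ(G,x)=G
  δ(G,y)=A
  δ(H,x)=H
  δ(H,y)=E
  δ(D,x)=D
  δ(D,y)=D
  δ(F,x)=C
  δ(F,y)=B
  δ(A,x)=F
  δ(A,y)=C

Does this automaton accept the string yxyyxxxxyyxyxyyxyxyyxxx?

Trace: E -y-> A -x-> F -y-> B -y-> G -x-> G -x-> G -x-> G -x-> G -y-> A -y-> C -x-> F -y-> B -x-> C -y-> G -y-> A -x-> F -y-> B -x-> C -y-> G -y-> A -x-> F -x-> C -x-> F
End state F is accepting.

Yes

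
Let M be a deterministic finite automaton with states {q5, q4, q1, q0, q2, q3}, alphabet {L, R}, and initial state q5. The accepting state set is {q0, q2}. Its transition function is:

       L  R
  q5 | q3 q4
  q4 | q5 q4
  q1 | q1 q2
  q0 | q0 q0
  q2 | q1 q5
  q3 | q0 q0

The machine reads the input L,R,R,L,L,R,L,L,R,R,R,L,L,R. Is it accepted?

Trace: q5 -L-> q3 -R-> q0 -R-> q0 -L-> q0 -L-> q0 -R-> q0 -L-> q0 -L-> q0 -R-> q0 -R-> q0 -R-> q0 -L-> q0 -L-> q0 -R-> q0
End state q0 is accepting.

Yes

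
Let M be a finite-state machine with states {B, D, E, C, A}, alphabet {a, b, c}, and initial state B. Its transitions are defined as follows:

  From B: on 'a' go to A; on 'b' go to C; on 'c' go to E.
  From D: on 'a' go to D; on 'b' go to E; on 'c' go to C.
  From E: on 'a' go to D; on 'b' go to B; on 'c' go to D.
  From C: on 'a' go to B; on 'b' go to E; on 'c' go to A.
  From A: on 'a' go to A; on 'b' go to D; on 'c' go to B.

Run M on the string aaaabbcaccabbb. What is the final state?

B

B → A → A → A → A → D → E → D → D → C → A → A → D → E → B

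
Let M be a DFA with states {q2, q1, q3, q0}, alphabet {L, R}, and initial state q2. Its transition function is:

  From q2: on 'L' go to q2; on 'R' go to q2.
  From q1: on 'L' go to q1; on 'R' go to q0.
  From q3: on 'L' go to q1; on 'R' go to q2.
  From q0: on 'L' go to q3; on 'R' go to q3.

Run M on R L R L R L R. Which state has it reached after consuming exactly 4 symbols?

q2

Trace: q2 -R-> q2 -L-> q2 -R-> q2 -L-> q2
After 4 symbols: q2.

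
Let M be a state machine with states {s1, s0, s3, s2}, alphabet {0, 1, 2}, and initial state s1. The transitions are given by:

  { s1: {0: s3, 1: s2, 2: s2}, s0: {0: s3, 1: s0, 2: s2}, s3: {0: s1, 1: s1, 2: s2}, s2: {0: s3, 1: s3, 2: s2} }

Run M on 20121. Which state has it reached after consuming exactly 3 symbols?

Trace: s1 -2-> s2 -0-> s3 -1-> s1
After 3 symbols: s1.

s1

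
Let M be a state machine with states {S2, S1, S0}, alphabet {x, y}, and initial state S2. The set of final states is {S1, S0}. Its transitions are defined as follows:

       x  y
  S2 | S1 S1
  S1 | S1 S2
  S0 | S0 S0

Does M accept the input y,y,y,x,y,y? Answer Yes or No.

Yes

start at S2
read 'y': S2 → S1
read 'y': S1 → S2
read 'y': S2 → S1
read 'x': S1 → S1
read 'y': S1 → S2
read 'y': S2 → S1
End state S1 is accepting.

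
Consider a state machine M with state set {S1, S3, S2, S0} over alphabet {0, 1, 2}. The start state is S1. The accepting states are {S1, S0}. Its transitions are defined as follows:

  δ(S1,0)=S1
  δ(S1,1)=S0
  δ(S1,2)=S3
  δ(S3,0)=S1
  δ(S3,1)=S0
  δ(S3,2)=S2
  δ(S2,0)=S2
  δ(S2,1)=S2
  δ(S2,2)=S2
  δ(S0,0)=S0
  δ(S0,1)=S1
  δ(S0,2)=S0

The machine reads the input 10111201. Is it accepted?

Yes

S1 → S0 → S0 → S1 → S0 → S1 → S3 → S1 → S0
End state S0 is accepting.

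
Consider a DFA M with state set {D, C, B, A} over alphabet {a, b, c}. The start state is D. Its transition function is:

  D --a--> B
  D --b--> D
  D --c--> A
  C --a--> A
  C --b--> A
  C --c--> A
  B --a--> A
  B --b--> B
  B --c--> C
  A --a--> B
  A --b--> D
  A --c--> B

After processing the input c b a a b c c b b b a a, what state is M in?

Trace: D -c-> A -b-> D -a-> B -a-> A -b-> D -c-> A -c-> B -b-> B -b-> B -b-> B -a-> A -a-> B

B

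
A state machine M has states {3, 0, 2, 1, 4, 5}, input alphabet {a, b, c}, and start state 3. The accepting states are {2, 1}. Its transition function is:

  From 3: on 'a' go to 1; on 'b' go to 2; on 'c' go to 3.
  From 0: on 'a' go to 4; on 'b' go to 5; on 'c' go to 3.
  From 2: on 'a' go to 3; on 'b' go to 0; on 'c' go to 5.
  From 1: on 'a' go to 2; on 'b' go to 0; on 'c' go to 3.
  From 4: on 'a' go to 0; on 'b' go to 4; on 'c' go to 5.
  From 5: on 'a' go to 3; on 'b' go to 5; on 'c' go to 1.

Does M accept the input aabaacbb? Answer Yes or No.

No

3 → 1 → 2 → 0 → 4 → 0 → 3 → 2 → 0
End state 0 is not accepting.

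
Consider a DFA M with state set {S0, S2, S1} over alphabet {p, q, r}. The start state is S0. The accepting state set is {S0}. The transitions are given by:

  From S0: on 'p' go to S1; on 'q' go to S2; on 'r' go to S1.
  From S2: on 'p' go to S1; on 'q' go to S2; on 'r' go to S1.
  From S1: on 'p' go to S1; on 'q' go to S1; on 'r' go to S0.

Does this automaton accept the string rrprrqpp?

No

Trace: S0 -r-> S1 -r-> S0 -p-> S1 -r-> S0 -r-> S1 -q-> S1 -p-> S1 -p-> S1
End state S1 is not accepting.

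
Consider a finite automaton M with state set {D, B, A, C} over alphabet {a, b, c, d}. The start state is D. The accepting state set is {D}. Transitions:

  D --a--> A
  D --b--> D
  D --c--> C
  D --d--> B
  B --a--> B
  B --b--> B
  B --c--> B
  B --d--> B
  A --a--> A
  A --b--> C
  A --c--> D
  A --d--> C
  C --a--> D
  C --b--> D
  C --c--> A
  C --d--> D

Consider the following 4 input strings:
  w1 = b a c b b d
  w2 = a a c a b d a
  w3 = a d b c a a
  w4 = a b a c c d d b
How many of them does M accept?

1

w1: D → D → A → D → D → D → B  → end B, rejected
w2: D → A → A → D → A → C → D → A  → end A, rejected
w3: D → A → C → D → C → D → A  → end A, rejected
w4: D → A → C → D → C → A → C → D → D  → end D, accepted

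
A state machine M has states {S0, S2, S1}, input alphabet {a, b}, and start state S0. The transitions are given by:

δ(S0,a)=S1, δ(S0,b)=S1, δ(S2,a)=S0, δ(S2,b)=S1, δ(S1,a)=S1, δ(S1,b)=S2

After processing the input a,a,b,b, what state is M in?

S1

S0 → S1 → S1 → S2 → S1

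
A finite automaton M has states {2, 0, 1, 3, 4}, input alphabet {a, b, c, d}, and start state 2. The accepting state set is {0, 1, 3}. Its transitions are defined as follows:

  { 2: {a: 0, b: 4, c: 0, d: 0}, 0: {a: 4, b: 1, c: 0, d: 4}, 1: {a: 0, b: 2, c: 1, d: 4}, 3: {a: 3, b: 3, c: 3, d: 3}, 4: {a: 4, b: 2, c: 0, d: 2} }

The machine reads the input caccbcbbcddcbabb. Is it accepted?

Trace: 2 -c-> 0 -a-> 4 -c-> 0 -c-> 0 -b-> 1 -c-> 1 -b-> 2 -b-> 4 -c-> 0 -d-> 4 -d-> 2 -c-> 0 -b-> 1 -a-> 0 -b-> 1 -b-> 2
End state 2 is not accepting.

No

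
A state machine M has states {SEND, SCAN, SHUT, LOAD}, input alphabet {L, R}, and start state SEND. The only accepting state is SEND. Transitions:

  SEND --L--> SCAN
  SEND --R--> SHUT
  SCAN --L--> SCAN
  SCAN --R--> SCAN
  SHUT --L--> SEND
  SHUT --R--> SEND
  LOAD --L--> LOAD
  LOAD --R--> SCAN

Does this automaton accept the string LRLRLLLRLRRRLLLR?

No

SEND → SCAN → SCAN → SCAN → SCAN → SCAN → SCAN → SCAN → SCAN → SCAN → SCAN → SCAN → SCAN → SCAN → SCAN → SCAN → SCAN
End state SCAN is not accepting.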